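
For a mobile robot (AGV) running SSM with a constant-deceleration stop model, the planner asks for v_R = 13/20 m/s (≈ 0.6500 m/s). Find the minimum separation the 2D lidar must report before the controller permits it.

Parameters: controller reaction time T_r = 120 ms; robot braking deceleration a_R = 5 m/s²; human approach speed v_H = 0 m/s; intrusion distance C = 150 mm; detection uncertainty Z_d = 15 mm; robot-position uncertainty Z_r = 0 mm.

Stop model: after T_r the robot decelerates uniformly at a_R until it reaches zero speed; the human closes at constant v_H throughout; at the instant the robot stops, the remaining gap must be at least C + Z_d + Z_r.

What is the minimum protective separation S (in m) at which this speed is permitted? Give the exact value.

S_min = 1141/4000 m = 0.2853 m

stop time T_s = (13/20)/5 = 0.1300 s
robot in T_r: 0.6500·0.1200 = 0.0780 m
robot covers 0.6500·0.1300 − ½·5.0000·0.1300² = 0.0423 m while stopping
human closes 0.0000·0.2500 = 0.0000 m
margins: 0.1500+0.0150+0.0000 = 0.1650 m
S_min ≈ 0.0780+0.0423+0.0000+0.1650  ⇒  S_min = 1141/4000 m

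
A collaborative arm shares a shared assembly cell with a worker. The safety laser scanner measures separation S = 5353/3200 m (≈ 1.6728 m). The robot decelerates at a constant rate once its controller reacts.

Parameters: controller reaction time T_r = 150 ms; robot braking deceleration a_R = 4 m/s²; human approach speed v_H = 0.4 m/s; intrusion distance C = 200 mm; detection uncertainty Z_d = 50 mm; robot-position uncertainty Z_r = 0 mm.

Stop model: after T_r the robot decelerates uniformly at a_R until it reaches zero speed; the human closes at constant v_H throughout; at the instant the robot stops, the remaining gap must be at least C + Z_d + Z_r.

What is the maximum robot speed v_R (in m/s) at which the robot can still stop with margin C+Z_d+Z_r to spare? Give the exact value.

at the boundary: (1/8)·v² + (1/4)·v + (-4361/3200) = 0
  disc = (1/4)² − 4·(1/8)·(-4361/3200) = 4761/6400 ; √disc = 69/80
  v_R = (−(1/4) + 69/80) / (2·(1/8)) = 49/20 m/s
check:
T_s = v_R/a_R = (49/20)/4 = 0.6125 s
robot in T_r: 2.4500·0.1500 = 0.3675 m
braking distance = 2.4500²/(2·4.0000) = 0.7503 m
human over T_r+T_s: 0.4000·(0.1500+0.6125) = 0.3050 m
residual clearance needed = 0.2000+0.0500+0.0000 = 0.2500 m
sum ≈ 0.3675+0.7503+0.3050+0.2500 ≈ 1.6728 m = S ✓

v_R_max = 49/20 m/s = 2.4500 m/s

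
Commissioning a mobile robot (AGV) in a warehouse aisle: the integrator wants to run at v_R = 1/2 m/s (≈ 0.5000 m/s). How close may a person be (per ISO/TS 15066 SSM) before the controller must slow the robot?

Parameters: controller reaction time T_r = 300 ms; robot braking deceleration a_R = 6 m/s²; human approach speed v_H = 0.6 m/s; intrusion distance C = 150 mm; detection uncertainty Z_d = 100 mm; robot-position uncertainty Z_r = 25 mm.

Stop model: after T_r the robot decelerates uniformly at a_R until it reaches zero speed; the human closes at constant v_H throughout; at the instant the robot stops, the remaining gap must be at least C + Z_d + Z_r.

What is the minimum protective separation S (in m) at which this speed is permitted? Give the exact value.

S_min = 811/1200 m = 0.6758 m

stop time T_s = (1/2)/6 = 0.0833 s
robot covers v_R·T_r = 0.5000·0.3000 = 0.1500 m before braking
robot covers 0.5000·0.0833 − ½·6.0000·0.0833² = 0.0208 m while stopping
person approaches 0.6000·(0.3000+0.0833) = 0.2300 m
residual clearance needed = 0.1500+0.1000+0.0250 = 0.2750 m
S_min ≈ 0.1500+0.0208+0.2300+0.2750  ⇒  S_min = 811/1200 m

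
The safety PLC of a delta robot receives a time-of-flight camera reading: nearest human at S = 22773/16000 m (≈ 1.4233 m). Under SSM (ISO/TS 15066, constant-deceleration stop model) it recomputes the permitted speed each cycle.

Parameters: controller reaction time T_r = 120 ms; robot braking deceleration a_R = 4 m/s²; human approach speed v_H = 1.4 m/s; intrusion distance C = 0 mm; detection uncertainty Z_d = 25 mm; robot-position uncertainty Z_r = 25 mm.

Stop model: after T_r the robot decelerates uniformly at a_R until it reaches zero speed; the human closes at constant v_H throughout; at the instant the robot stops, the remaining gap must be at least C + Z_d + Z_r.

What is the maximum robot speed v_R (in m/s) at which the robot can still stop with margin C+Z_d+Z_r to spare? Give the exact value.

v_R_max = 7/4 m/s = 1.7500 m/s

at the boundary: (1/8)·v² + (47/100)·v + (-3857/3200) = 0
  disc = (47/100)² − 4·(1/8)·(-3857/3200) = 131769/160000 ; √disc = 363/400
  v_R = (−(47/100) + 363/400) / (2·(1/8)) = 7/4 m/s
check:
T_s = v_R/a_R = (7/4)/4 = 0.4375 s
reaction-phase robot travel = 1.7500·0.1200 = 0.2100 m
robot under decel: 1.7500²/(2·4.0000) = 0.3828 m
human closes 1.4000·0.5575 = 0.7805 m
C+Z_d+Z_r = 0.0000+0.0250+0.0250 = 0.0500 m
sum ≈ 0.2100+0.3828+0.7805+0.0500 ≈ 1.4233 m = S ✓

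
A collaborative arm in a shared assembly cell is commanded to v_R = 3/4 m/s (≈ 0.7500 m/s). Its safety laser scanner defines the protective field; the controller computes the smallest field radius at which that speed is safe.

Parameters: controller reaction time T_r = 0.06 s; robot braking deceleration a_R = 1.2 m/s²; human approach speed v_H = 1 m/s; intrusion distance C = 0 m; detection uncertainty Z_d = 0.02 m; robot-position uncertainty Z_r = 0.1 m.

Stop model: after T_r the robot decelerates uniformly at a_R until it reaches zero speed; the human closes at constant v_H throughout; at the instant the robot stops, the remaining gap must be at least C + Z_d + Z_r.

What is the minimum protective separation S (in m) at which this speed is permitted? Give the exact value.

S_min = 347/320 m = 1.0844 m

braking lasts T_s = (3/4)/(6/5) = 0.6250 s
reaction-phase robot travel = 0.7500·0.0600 = 0.0450 m
braking distance = 0.7500²/(2·1.2000) = 0.2344 m
person approaches 1.0000·(0.0600+0.6250) = 0.6850 m
residual clearance needed = 0.0000+0.0200+0.1000 = 0.1200 m
S_min ≈ 0.0450+0.2344+0.6850+0.1200  ⇒  S_min = 347/320 m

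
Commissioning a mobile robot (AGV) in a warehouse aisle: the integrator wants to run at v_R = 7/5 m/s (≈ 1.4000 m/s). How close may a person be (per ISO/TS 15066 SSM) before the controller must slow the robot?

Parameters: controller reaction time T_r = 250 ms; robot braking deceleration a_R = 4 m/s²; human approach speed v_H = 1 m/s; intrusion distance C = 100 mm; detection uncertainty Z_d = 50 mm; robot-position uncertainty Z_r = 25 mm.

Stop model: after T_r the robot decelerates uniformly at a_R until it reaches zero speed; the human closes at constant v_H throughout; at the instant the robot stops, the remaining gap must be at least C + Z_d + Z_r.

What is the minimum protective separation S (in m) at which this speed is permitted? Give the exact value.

T_s = v_R/a_R = (7/5)/4 = 0.3500 s
reaction-phase robot travel = 1.4000·0.2500 = 0.3500 m
braking distance = 1.4000²/(2·4.0000) = 0.2450 m
person approaches 1.0000·(0.2500+0.3500) = 0.6000 m
residual clearance needed = 0.1000+0.0500+0.0250 = 0.1750 m
S_min ≈ 0.3500+0.2450+0.6000+0.1750  ⇒  S_min = 137/100 m

S_min = 137/100 m = 1.3700 m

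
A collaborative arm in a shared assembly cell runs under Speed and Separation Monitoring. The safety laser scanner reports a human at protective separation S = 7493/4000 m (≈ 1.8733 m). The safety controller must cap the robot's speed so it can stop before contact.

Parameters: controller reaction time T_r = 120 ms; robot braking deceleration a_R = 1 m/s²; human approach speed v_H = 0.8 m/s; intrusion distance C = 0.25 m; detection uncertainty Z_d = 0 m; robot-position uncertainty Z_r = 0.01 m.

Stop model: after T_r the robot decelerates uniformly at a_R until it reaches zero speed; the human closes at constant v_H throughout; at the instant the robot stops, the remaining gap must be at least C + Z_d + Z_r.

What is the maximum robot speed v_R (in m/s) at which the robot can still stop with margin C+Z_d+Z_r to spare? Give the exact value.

v_R_max = 21/20 m/s = 1.0500 m/s

collect terms ⇒ (1/2)·v_R² + (23/25)·v_R + (-6069/4000) = 0
  disc = (23/25)² − 4·(1/2)·(-6069/4000) = 38809/10000 ; √disc = 197/100
  v_R = (−(23/25) + 197/100) / (2·(1/2)) = 21/20 m/s
check:
braking lasts T_s = (21/20)/1 = 1.0500 s
robot in T_r: 1.0500·0.1200 = 0.1260 m
braking distance = 1.0500²/(2·1.0000) = 0.5513 m
human closes 0.8000·1.1700 = 0.9360 m
residual clearance needed = 0.2500+0.0000+0.0100 = 0.2600 m
sum ≈ 0.1260+0.5513+0.9360+0.2600 ≈ 1.8733 m = S ✓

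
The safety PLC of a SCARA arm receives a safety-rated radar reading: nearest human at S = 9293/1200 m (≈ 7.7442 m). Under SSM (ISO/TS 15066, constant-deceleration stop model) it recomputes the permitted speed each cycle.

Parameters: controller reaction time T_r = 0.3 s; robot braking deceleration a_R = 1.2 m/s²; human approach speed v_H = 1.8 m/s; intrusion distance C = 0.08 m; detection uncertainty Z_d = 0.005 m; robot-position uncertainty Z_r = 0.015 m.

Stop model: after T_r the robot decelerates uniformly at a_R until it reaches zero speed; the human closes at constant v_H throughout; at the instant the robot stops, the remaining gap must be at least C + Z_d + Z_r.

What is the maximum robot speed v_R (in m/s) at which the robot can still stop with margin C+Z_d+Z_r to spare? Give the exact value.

at the boundary: (5/12)·v² + (9/5)·v + (-341/48) = 0
  disc = (9/5)² − 4·(5/12)·(-341/48) = 54289/3600 ; √disc = 233/60
  v_R = (−(9/5) + 233/60) / (2·(5/12)) = 5/2 m/s
check:
braking lasts T_s = (5/2)/(6/5) = 2.0833 s
robot in T_r: 2.5000·0.3000 = 0.7500 m
robot covers 2.5000·2.0833 − ½·1.2000·2.0833² = 2.6042 m while stopping
person approaches 1.8000·(0.3000+2.0833) = 4.2900 m
C+Z_d+Z_r = 0.0800+0.0050+0.0150 = 0.1000 m
sum ≈ 0.7500+2.6042+4.2900+0.1000 ≈ 7.7442 m = S ✓

v_R_max = 5/2 m/s = 2.5000 m/s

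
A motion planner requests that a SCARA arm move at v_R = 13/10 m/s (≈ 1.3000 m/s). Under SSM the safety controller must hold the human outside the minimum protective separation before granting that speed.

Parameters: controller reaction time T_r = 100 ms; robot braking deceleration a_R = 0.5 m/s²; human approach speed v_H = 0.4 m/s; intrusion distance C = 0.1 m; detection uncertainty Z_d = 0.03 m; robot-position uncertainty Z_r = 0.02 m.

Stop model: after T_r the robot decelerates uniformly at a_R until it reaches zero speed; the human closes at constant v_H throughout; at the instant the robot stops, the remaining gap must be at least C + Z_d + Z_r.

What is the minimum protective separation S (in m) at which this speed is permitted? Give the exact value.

braking lasts T_s = (13/10)/(1/2) = 2.6000 s
reaction-phase robot travel = 1.3000·0.1000 = 0.1300 m
robot covers 1.3000·2.6000 − ½·0.5000·2.6000² = 1.6900 m while stopping
human over T_r+T_s: 0.4000·(0.1000+2.6000) = 1.0800 m
C+Z_d+Z_r = 0.1000+0.0300+0.0200 = 0.1500 m
S_min ≈ 0.1300+1.6900+1.0800+0.1500  ⇒  S_min = 61/20 m

S_min = 61/20 m = 3.0500 m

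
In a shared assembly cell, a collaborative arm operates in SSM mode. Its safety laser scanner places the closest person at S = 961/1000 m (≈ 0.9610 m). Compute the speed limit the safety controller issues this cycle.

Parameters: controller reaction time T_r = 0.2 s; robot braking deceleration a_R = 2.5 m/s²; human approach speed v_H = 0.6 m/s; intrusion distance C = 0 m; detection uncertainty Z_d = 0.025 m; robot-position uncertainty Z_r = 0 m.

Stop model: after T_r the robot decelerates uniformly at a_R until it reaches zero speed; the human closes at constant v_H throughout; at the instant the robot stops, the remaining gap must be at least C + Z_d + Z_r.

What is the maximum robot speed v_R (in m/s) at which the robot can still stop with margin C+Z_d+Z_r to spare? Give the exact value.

at the boundary: (1/5)·v² + (11/25)·v + (-102/125) = 0
  disc = (11/25)² − 4·(1/5)·(-102/125) = 529/625 ; √disc = 23/25
  v_R = (−(11/25) + 23/25) / (2·(1/5)) = 6/5 m/s
check:
T_s = v_R/a_R = (6/5)/(5/2) = 0.4800 s
reaction-phase robot travel = 1.2000·0.2000 = 0.2400 m
robot covers 1.2000·0.4800 − ½·2.5000·0.4800² = 0.2880 m while stopping
person approaches 0.6000·(0.2000+0.4800) = 0.4080 m
residual clearance needed = 0.0000+0.0250+0.0000 = 0.0250 m
sum ≈ 0.2400+0.2880+0.4080+0.0250 ≈ 0.9610 m = S ✓

v_R_max = 6/5 m/s = 1.2000 m/s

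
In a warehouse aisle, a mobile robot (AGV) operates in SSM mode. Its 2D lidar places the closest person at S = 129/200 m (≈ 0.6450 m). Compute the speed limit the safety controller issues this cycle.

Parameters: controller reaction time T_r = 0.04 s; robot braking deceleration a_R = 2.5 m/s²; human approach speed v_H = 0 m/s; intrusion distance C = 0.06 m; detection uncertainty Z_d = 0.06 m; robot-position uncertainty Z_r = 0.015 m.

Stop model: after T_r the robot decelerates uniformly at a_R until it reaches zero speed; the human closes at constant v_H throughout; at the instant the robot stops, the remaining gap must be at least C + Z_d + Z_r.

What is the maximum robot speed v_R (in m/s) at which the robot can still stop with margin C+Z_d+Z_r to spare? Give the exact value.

collect terms ⇒ (1/5)·v_R² + (1/25)·v_R + (-51/100) = 0
  disc = (1/25)² − 4·(1/5)·(-51/100) = 256/625 ; √disc = 16/25
  v_R = (−(1/25) + 16/25) / (2·(1/5)) = 3/2 m/s
check:
T_s = v_R/a_R = (3/2)/(5/2) = 0.6000 s
reaction-phase robot travel = 1.5000·0.0400 = 0.0600 m
braking distance = 1.5000²/(2·2.5000) = 0.4500 m
person approaches 0.0000·(0.0400+0.6000) = 0.0000 m
residual clearance needed = 0.0600+0.0600+0.0150 = 0.1350 m
sum ≈ 0.0600+0.4500+0.0000+0.1350 ≈ 0.6450 m = S ✓

v_R_max = 3/2 m/s = 1.5000 m/s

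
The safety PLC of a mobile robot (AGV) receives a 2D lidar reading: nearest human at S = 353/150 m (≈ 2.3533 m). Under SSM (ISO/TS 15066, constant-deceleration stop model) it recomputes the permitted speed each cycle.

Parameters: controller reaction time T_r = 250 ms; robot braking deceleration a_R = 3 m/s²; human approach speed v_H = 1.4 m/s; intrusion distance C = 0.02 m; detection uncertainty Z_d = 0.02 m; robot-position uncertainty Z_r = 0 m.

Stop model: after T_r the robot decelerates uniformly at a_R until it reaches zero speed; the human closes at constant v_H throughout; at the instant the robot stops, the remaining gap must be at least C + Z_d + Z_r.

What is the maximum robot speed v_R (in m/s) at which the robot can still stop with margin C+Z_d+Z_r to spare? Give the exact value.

at the boundary: (1/6)·v² + (43/60)·v + (-589/300) = 0
  disc = (43/60)² − 4·(1/6)·(-589/300) = 729/400 ; √disc = 27/20
  v_R = (−(43/60) + 27/20) / (2·(1/6)) = 19/10 m/s
check:
stop time T_s = (19/10)/3 = 0.6333 s
robot in T_r: 1.9000·0.2500 = 0.4750 m
robot under decel: 1.9000²/(2·3.0000) = 0.6017 m
human over T_r+T_s: 1.4000·(0.2500+0.6333) = 1.2367 m
margins: 0.0200+0.0200+0.0000 = 0.0400 m
sum ≈ 0.4750+0.6017+1.2367+0.0400 ≈ 2.3533 m = S ✓

v_R_max = 19/10 m/s = 1.9000 m/s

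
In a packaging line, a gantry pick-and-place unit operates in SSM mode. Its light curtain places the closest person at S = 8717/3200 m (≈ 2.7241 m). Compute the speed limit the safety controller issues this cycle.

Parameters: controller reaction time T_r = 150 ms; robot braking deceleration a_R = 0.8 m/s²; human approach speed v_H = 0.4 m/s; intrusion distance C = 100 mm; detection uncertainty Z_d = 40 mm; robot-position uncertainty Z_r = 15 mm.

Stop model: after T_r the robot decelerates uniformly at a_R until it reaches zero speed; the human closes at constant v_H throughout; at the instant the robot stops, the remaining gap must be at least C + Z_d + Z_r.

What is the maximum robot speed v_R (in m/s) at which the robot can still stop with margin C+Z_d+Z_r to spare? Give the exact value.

at the boundary: (5/8)·v² + (13/20)·v + (-8029/3200) = 0
  disc = (13/20)² − 4·(5/8)·(-8029/3200) = 42849/6400 ; √disc = 207/80
  v_R = (−(13/20) + 207/80) / (2·(5/8)) = 31/20 m/s
check:
T_s = v_R/a_R = (31/20)/(4/5) = 1.9375 s
robot in T_r: 1.5500·0.1500 = 0.2325 m
robot covers 1.5500·1.9375 − ½·0.8000·1.9375² = 1.5016 m while stopping
person approaches 0.4000·(0.1500+1.9375) = 0.8350 m
C+Z_d+Z_r = 0.1000+0.0400+0.0150 = 0.1550 m
sum ≈ 0.2325+1.5016+0.8350+0.1550 ≈ 2.7241 m = S ✓

v_R_max = 31/20 m/s = 1.5500 m/s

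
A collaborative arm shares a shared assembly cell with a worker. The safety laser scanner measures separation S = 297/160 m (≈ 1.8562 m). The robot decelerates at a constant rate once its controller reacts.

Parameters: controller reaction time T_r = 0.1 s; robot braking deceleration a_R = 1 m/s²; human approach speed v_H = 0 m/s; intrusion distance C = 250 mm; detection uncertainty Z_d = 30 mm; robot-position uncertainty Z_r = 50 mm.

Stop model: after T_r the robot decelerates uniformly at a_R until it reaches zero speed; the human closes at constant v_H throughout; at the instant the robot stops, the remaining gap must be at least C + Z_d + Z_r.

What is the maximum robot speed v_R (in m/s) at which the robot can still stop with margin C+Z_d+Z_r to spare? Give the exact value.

v_R_max = 33/20 m/s = 1.6500 m/s

collect terms ⇒ (1/2)·v_R² + (1/10)·v_R + (-1221/800) = 0
  disc = (1/10)² − 4·(1/2)·(-1221/800) = 49/16 ; √disc = 7/4
  v_R = (−(1/10) + 7/4) / (2·(1/2)) = 33/20 m/s
check:
T_s = v_R/a_R = (33/20)/1 = 1.6500 s
reaction-phase robot travel = 1.6500·0.1000 = 0.1650 m
braking distance = 1.6500²/(2·1.0000) = 1.3613 m
human closes 0.0000·1.7500 = 0.0000 m
margins: 0.2500+0.0300+0.0500 = 0.3300 m
sum ≈ 0.1650+1.3613+0.0000+0.3300 ≈ 1.8562 m = S ✓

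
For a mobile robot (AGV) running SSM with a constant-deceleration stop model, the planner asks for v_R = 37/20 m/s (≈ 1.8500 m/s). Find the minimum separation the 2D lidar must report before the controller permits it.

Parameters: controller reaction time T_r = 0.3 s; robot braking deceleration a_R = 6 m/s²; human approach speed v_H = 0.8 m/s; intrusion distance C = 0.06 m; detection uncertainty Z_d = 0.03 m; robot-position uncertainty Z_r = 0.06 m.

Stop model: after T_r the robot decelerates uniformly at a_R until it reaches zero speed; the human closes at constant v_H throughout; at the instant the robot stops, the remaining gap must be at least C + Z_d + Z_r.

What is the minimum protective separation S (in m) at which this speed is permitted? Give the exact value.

S_min = 2363/1600 m = 1.4769 m

braking lasts T_s = (37/20)/6 = 0.3083 s
reaction-phase robot travel = 1.8500·0.3000 = 0.5550 m
braking distance = 1.8500²/(2·6.0000) = 0.2852 m
human over T_r+T_s: 0.8000·(0.3000+0.3083) = 0.4867 m
residual clearance needed = 0.0600+0.0300+0.0600 = 0.1500 m
S_min ≈ 0.5550+0.2852+0.4867+0.1500  ⇒  S_min = 2363/1600 m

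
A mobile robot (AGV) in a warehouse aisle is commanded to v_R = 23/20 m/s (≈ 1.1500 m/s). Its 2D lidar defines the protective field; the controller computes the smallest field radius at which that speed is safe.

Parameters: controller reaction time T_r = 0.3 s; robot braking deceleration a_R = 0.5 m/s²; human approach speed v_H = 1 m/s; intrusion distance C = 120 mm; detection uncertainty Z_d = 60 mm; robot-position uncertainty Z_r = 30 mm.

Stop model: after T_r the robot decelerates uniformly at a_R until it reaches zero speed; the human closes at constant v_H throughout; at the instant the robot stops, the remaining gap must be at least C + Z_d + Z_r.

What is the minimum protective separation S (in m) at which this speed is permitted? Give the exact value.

T_s = v_R/a_R = (23/20)/(1/2) = 2.3000 s
reaction-phase robot travel = 1.1500·0.3000 = 0.3450 m
robot covers 1.1500·2.3000 − ½·0.5000·2.3000² = 1.3225 m while stopping
human closes 1.0000·2.6000 = 2.6000 m
C+Z_d+Z_r = 0.1200+0.0600+0.0300 = 0.2100 m
S_min ≈ 0.3450+1.3225+2.6000+0.2100  ⇒  S_min = 1791/400 m

S_min = 1791/400 m = 4.4775 m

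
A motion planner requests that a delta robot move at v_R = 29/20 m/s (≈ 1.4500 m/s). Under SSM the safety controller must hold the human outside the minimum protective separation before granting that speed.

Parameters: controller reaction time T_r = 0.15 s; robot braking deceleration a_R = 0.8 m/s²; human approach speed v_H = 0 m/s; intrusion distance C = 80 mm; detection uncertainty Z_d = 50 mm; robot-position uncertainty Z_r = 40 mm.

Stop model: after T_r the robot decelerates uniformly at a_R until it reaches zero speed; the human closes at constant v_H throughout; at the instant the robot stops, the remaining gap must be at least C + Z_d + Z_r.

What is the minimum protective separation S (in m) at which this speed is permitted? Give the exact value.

S_min = 1089/640 m = 1.7016 m

stop time T_s = (29/20)/(4/5) = 1.8125 s
robot in T_r: 1.4500·0.1500 = 0.2175 m
robot under decel: 1.4500²/(2·0.8000) = 1.3141 m
human over T_r+T_s: 0.0000·(0.1500+1.8125) = 0.0000 m
margins: 0.0800+0.0500+0.0400 = 0.1700 m
S_min ≈ 0.2175+1.3141+0.0000+0.1700  ⇒  S_min = 1089/640 m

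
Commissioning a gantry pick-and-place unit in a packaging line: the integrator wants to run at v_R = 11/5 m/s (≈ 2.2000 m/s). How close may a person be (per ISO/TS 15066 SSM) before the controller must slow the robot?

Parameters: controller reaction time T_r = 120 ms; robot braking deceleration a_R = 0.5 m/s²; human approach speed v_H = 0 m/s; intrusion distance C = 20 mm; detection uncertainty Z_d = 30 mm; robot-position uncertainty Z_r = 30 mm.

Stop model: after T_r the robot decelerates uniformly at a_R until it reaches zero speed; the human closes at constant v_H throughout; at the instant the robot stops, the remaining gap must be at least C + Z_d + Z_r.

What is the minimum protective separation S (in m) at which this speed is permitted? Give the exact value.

stop time T_s = (11/5)/(1/2) = 4.4000 s
reaction-phase robot travel = 2.2000·0.1200 = 0.2640 m
braking distance = 2.2000²/(2·0.5000) = 4.8400 m
person approaches 0.0000·(0.1200+4.4000) = 0.0000 m
C+Z_d+Z_r = 0.0200+0.0300+0.0300 = 0.0800 m
S_min ≈ 0.2640+4.8400+0.0000+0.0800  ⇒  S_min = 648/125 m

S_min = 648/125 m = 5.1840 m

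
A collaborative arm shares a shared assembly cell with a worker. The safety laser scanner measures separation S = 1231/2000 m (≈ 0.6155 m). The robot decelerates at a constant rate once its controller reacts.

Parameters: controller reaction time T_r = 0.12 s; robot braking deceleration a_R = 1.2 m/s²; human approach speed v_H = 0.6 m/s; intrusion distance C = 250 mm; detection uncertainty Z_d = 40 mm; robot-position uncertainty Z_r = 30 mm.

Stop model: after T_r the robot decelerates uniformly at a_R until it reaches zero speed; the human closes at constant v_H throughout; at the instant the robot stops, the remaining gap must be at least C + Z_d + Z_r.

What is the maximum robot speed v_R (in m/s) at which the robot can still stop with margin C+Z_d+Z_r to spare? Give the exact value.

v_R_max = 3/10 m/s = 0.3000 m/s

collect terms ⇒ (5/12)·v_R² + (31/50)·v_R + (-447/2000) = 0
  disc = (31/50)² − 4·(5/12)·(-447/2000) = 7569/10000 ; √disc = 87/100
  v_R = (−(31/50) + 87/100) / (2·(5/12)) = 3/10 m/s
check:
stop time T_s = (3/10)/(6/5) = 0.2500 s
robot covers v_R·T_r = 0.3000·0.1200 = 0.0360 m before braking
robot covers 0.3000·0.2500 − ½·1.2000·0.2500² = 0.0375 m while stopping
human closes 0.6000·0.3700 = 0.2220 m
margins: 0.2500+0.0400+0.0300 = 0.3200 m
sum ≈ 0.0360+0.0375+0.2220+0.3200 ≈ 0.6155 m = S ✓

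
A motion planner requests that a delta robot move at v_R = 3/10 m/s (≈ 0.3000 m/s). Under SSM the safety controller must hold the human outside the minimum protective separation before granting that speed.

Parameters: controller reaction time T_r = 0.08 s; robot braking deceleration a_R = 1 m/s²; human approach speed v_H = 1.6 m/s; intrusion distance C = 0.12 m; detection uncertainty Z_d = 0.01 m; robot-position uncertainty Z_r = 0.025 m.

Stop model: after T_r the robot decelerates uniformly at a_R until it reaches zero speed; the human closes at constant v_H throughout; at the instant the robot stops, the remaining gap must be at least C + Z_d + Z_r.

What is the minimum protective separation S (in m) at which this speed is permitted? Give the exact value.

S_min = 104/125 m = 0.8320 m

stop time T_s = (3/10)/1 = 0.3000 s
robot in T_r: 0.3000·0.0800 = 0.0240 m
robot under decel: 0.3000²/(2·1.0000) = 0.0450 m
person approaches 1.6000·(0.0800+0.3000) = 0.6080 m
residual clearance needed = 0.1200+0.0100+0.0250 = 0.1550 m
S_min ≈ 0.0240+0.0450+0.6080+0.1550  ⇒  S_min = 104/125 m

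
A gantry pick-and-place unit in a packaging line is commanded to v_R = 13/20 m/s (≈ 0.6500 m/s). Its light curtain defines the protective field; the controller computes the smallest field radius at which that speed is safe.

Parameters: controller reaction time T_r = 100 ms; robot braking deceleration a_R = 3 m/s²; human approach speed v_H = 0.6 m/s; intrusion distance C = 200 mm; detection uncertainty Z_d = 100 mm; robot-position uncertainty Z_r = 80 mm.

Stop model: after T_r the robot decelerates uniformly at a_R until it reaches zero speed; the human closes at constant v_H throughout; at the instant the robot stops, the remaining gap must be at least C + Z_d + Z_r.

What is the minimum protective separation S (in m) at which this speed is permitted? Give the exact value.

stop time T_s = (13/20)/3 = 0.2167 s
reaction-phase robot travel = 0.6500·0.1000 = 0.0650 m
robot under decel: 0.6500²/(2·3.0000) = 0.0704 m
human over T_r+T_s: 0.6000·(0.1000+0.2167) = 0.1900 m
margins: 0.2000+0.1000+0.0800 = 0.3800 m
S_min ≈ 0.0650+0.0704+0.1900+0.3800  ⇒  S_min = 1693/2400 m

S_min = 1693/2400 m = 0.7054 m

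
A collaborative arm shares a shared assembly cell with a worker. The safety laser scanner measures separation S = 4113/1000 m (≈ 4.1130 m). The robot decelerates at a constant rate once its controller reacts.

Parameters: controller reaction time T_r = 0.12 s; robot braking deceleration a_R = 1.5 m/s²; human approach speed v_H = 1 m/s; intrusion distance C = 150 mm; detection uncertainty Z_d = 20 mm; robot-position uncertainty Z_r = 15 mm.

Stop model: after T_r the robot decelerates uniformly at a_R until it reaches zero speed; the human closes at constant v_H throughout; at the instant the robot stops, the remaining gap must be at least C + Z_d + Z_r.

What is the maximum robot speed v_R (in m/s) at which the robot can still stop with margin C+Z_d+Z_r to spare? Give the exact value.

v_R_max = 12/5 m/s = 2.4000 m/s

collect terms ⇒ (1/3)·v_R² + (59/75)·v_R + (-476/125) = 0
  disc = (59/75)² − 4·(1/3)·(-476/125) = 32041/5625 ; √disc = 179/75
  v_R = (−(59/75) + 179/75) / (2·(1/3)) = 12/5 m/s
check:
braking lasts T_s = (12/5)/(3/2) = 1.6000 s
robot in T_r: 2.4000·0.1200 = 0.2880 m
robot covers 2.4000·1.6000 − ½·1.5000·1.6000² = 1.9200 m while stopping
person approaches 1.0000·(0.1200+1.6000) = 1.7200 m
residual clearance needed = 0.1500+0.0200+0.0150 = 0.1850 m
sum ≈ 0.2880+1.9200+1.7200+0.1850 ≈ 4.1130 m = S ✓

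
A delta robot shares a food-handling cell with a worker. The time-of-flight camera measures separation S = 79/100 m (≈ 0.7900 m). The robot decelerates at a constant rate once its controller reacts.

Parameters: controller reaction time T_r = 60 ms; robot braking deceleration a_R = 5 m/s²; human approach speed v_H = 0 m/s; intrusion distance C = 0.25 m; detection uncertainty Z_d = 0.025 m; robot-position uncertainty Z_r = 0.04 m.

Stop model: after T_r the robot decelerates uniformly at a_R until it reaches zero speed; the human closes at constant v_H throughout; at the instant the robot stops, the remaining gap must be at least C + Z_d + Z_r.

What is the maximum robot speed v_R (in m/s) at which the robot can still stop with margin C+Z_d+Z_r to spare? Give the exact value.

collect terms ⇒ (1/10)·v_R² + (3/50)·v_R + (-19/40) = 0
  disc = (3/50)² − 4·(1/10)·(-19/40) = 121/625 ; √disc = 11/25
  v_R = (−(3/50) + 11/25) / (2·(1/10)) = 19/10 m/s
check:
stop time T_s = (19/10)/5 = 0.3800 s
robot covers v_R·T_r = 1.9000·0.0600 = 0.1140 m before braking
robot covers 1.9000·0.3800 − ½·5.0000·0.3800² = 0.3610 m while stopping
human closes 0.0000·0.4400 = 0.0000 m
margins: 0.2500+0.0250+0.0400 = 0.3150 m
sum ≈ 0.1140+0.3610+0.0000+0.3150 ≈ 0.7900 m = S ✓

v_R_max = 19/10 m/s = 1.9000 m/s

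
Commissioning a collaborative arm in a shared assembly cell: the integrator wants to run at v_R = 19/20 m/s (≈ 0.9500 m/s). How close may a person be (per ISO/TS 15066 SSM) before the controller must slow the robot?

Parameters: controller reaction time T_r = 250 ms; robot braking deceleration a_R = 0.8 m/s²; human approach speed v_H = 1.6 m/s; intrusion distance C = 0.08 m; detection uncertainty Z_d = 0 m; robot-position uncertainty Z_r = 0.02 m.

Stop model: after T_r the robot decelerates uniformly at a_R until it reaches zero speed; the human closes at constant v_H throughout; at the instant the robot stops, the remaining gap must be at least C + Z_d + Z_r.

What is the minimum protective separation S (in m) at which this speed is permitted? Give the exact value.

braking lasts T_s = (19/20)/(4/5) = 1.1875 s
robot in T_r: 0.9500·0.2500 = 0.2375 m
braking distance = 0.9500²/(2·0.8000) = 0.5641 m
person approaches 1.6000·(0.2500+1.1875) = 2.3000 m
margins: 0.0800+0.0000+0.0200 = 0.1000 m
S_min ≈ 0.2375+0.5641+2.3000+0.1000  ⇒  S_min = 2049/640 m

S_min = 2049/640 m = 3.2016 m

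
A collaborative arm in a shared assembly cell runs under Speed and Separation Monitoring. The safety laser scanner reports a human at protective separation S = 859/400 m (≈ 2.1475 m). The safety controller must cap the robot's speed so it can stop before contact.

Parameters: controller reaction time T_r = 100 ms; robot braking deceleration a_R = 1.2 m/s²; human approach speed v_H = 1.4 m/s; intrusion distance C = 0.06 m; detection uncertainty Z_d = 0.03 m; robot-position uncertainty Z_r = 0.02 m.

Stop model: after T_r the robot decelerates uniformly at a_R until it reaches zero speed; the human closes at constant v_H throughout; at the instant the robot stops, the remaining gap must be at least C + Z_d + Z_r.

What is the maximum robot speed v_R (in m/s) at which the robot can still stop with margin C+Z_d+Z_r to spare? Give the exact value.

collect terms ⇒ (5/12)·v_R² + (19/15)·v_R + (-759/400) = 0
  disc = (19/15)² − 4·(5/12)·(-759/400) = 17161/3600 ; √disc = 131/60
  v_R = (−(19/15) + 131/60) / (2·(5/12)) = 11/10 m/s
check:
braking lasts T_s = (11/10)/(6/5) = 0.9167 s
reaction-phase robot travel = 1.1000·0.1000 = 0.1100 m
robot covers 1.1000·0.9167 − ½·1.2000·0.9167² = 0.5042 m while stopping
human closes 1.4000·1.0167 = 1.4233 m
residual clearance needed = 0.0600+0.0300+0.0200 = 0.1100 m
sum ≈ 0.1100+0.5042+1.4233+0.1100 ≈ 2.1475 m = S ✓

v_R_max = 11/10 m/s = 1.1000 m/s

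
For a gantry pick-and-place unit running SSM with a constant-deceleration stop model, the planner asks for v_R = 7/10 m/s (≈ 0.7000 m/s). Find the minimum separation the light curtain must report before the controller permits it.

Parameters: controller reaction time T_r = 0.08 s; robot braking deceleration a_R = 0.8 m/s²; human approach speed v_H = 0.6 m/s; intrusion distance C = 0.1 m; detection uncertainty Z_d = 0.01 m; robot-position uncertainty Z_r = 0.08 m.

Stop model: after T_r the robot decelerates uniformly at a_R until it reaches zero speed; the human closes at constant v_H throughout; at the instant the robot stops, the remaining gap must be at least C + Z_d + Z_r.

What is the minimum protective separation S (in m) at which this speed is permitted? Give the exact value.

braking lasts T_s = (7/10)/(4/5) = 0.8750 s
robot covers v_R·T_r = 0.7000·0.0800 = 0.0560 m before braking
robot covers 0.7000·0.8750 − ½·0.8000·0.8750² = 0.3063 m while stopping
person approaches 0.6000·(0.0800+0.8750) = 0.5730 m
C+Z_d+Z_r = 0.1000+0.0100+0.0800 = 0.1900 m
S_min ≈ 0.0560+0.3063+0.5730+0.1900  ⇒  S_min = 4501/4000 m

S_min = 4501/4000 m = 1.1253 m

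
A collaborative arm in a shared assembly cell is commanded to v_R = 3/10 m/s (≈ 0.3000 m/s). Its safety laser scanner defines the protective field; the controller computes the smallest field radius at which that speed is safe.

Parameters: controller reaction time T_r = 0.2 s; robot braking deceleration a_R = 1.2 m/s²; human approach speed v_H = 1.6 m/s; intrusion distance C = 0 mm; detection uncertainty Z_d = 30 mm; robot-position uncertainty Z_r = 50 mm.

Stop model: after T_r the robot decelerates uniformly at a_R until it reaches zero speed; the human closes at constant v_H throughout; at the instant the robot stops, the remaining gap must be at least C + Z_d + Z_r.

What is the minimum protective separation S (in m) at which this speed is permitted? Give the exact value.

S_min = 359/400 m = 0.8975 m

T_s = v_R/a_R = (3/10)/(6/5) = 0.2500 s
robot covers v_R·T_r = 0.3000·0.2000 = 0.0600 m before braking
robot under decel: 0.3000²/(2·1.2000) = 0.0375 m
human over T_r+T_s: 1.6000·(0.2000+0.2500) = 0.7200 m
residual clearance needed = 0.0000+0.0300+0.0500 = 0.0800 m
S_min ≈ 0.0600+0.0375+0.7200+0.0800  ⇒  S_min = 359/400 m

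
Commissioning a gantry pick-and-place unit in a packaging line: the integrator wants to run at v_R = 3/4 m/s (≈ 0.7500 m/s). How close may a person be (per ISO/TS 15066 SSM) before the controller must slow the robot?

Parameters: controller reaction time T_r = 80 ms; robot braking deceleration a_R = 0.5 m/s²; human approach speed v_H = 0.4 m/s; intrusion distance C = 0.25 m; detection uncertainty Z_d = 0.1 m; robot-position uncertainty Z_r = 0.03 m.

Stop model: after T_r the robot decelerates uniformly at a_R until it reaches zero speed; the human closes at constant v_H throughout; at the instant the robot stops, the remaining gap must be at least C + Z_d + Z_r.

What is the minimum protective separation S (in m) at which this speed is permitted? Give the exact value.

stop time T_s = (3/4)/(1/2) = 1.5000 s
robot covers v_R·T_r = 0.7500·0.0800 = 0.0600 m before braking
robot covers 0.7500·1.5000 − ½·0.5000·1.5000² = 0.5625 m while stopping
human closes 0.4000·1.5800 = 0.6320 m
margins: 0.2500+0.1000+0.0300 = 0.3800 m
S_min ≈ 0.0600+0.5625+0.6320+0.3800  ⇒  S_min = 3269/2000 m

S_min = 3269/2000 m = 1.6345 m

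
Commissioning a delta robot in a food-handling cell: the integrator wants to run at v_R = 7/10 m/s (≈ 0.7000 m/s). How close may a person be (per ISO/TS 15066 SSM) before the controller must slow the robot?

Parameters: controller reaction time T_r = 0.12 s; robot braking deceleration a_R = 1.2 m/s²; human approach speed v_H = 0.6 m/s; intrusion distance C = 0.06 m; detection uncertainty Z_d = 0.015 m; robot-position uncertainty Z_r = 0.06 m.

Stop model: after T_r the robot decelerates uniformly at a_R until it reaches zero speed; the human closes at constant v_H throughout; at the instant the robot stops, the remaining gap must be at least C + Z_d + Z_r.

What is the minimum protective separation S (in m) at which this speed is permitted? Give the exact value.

S_min = 5071/6000 m = 0.8452 m

T_s = v_R/a_R = (7/10)/(6/5) = 0.5833 s
robot in T_r: 0.7000·0.1200 = 0.0840 m
robot under decel: 0.7000²/(2·1.2000) = 0.2042 m
human closes 0.6000·0.7033 = 0.4220 m
residual clearance needed = 0.0600+0.0150+0.0600 = 0.1350 m
S_min ≈ 0.0840+0.2042+0.4220+0.1350  ⇒  S_min = 5071/6000 m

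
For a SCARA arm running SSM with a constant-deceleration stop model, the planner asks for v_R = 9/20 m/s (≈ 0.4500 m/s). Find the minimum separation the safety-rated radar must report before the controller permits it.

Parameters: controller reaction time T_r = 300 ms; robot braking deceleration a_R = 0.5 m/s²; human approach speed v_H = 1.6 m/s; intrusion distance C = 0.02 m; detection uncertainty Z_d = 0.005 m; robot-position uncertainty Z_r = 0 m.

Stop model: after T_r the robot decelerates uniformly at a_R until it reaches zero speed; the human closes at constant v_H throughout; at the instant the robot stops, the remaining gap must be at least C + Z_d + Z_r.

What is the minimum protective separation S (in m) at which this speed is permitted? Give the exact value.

braking lasts T_s = (9/20)/(1/2) = 0.9000 s
robot covers v_R·T_r = 0.4500·0.3000 = 0.1350 m before braking
robot covers 0.4500·0.9000 − ½·0.5000·0.9000² = 0.2025 m while stopping
human over T_r+T_s: 1.6000·(0.3000+0.9000) = 1.9200 m
C+Z_d+Z_r = 0.0200+0.0050+0.0000 = 0.0250 m
S_min ≈ 0.1350+0.2025+1.9200+0.0250  ⇒  S_min = 913/400 m

S_min = 913/400 m = 2.2825 m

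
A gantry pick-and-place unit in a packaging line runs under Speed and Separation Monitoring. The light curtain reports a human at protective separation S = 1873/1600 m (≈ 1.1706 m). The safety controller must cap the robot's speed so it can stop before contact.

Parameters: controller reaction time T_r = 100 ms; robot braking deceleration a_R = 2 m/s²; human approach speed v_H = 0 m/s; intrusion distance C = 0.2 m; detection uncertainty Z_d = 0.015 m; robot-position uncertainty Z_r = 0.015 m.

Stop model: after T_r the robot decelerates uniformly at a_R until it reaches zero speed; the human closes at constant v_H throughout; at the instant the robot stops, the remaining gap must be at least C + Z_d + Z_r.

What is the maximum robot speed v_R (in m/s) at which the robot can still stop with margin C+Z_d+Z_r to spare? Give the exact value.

v_R_max = 7/4 m/s = 1.7500 m/s

at the boundary: (1/4)·v² + (1/10)·v + (-301/320) = 0
  disc = (1/10)² − 4·(1/4)·(-301/320) = 1521/1600 ; √disc = 39/40
  v_R = (−(1/10) + 39/40) / (2·(1/4)) = 7/4 m/s
check:
T_s = v_R/a_R = (7/4)/2 = 0.8750 s
reaction-phase robot travel = 1.7500·0.1000 = 0.1750 m
robot under decel: 1.7500²/(2·2.0000) = 0.7656 m
human closes 0.0000·0.9750 = 0.0000 m
C+Z_d+Z_r = 0.2000+0.0150+0.0150 = 0.2300 m
sum ≈ 0.1750+0.7656+0.0000+0.2300 ≈ 1.1706 m = S ✓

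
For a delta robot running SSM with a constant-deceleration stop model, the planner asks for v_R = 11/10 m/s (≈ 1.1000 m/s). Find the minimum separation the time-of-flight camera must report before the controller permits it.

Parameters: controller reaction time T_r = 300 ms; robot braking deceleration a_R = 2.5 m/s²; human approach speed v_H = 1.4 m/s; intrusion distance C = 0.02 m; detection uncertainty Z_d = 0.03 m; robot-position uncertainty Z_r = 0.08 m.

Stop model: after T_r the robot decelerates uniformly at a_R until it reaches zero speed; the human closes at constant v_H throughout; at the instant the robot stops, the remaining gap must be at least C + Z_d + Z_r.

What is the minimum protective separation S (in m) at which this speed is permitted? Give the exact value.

S_min = 869/500 m = 1.7380 m

braking lasts T_s = (11/10)/(5/2) = 0.4400 s
robot covers v_R·T_r = 1.1000·0.3000 = 0.3300 m before braking
robot under decel: 1.1000²/(2·2.5000) = 0.2420 m
person approaches 1.4000·(0.3000+0.4400) = 1.0360 m
margins: 0.0200+0.0300+0.0800 = 0.1300 m
S_min ≈ 0.3300+0.2420+1.0360+0.1300  ⇒  S_min = 869/500 m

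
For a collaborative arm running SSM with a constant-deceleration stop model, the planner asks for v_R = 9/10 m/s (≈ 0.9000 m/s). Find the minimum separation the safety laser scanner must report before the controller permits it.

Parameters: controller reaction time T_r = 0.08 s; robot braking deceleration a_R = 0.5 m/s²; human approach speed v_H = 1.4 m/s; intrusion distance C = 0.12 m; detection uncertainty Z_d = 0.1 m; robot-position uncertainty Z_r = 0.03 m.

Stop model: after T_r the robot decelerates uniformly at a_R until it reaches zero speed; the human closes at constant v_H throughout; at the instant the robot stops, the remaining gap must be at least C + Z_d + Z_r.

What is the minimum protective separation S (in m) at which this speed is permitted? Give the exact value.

T_s = v_R/a_R = (9/10)/(1/2) = 1.8000 s
robot covers v_R·T_r = 0.9000·0.0800 = 0.0720 m before braking
robot covers 0.9000·1.8000 − ½·0.5000·1.8000² = 0.8100 m while stopping
human over T_r+T_s: 1.4000·(0.0800+1.8000) = 2.6320 m
margins: 0.1200+0.1000+0.0300 = 0.2500 m
S_min ≈ 0.0720+0.8100+2.6320+0.2500  ⇒  S_min = 941/250 m

S_min = 941/250 m = 3.7640 m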